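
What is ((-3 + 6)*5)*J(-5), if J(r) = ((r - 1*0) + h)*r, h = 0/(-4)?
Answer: 375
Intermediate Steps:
h = 0 (h = 0*(-¼) = 0)
J(r) = r² (J(r) = ((r - 1*0) + 0)*r = ((r + 0) + 0)*r = (r + 0)*r = r*r = r²)
((-3 + 6)*5)*J(-5) = ((-3 + 6)*5)*(-5)² = (3*5)*25 = 15*25 = 375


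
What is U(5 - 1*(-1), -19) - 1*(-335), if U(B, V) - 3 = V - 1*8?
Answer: 311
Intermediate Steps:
U(B, V) = -5 + V (U(B, V) = 3 + (V - 1*8) = 3 + (V - 8) = 3 + (-8 + V) = -5 + V)
U(5 - 1*(-1), -19) - 1*(-335) = (-5 - 19) - 1*(-335) = -24 + 335 = 311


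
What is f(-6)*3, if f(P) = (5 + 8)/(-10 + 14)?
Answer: 39/4 ≈ 9.7500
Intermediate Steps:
f(P) = 13/4
f(-6)*3 = (13/4)*3 = 39/4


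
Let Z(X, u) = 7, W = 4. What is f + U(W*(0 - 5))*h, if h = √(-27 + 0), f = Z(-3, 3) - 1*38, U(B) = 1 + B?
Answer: -31 - 57*I*√3 ≈ -31.0 - 98.727*I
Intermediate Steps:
f = -31 (f = 7 - 1*38 = 7 - 38 = -31)
h = 3*I*√3 (h = √(-27) = 3*I*√3 ≈ 5.1962*I)
f + U(W*(0 - 5))*h = -31 + (1 + 4*(0 - 5))*(3*I*√3) = -31 + (1 + 4*(-5))*(3*I*√3) = -31 + (1 - 20)*(3*I*√3) = -31 - 57*I*√3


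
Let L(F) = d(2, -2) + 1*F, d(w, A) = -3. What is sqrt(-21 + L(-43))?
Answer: I*sqrt(67) ≈ 8.1853*I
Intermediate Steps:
L(F) = -3 + F (L(F) = -3 + 1*F = -3 + F)
sqrt(-21 + L(-43)) = sqrt(-21 + (-3 - 43)) = sqrt(-21 - 46) = sqrt(-67) = I*sqrt(67)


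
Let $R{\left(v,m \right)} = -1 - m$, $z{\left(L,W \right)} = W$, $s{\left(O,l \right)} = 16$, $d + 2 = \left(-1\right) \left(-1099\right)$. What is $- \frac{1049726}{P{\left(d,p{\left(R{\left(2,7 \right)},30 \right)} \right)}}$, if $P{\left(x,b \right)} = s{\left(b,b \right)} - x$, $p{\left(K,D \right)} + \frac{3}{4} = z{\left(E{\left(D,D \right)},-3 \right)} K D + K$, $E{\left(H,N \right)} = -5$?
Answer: $\frac{1049726}{1081} \approx 971.07$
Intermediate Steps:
$d = 1097$ ($d = -2 - -1099 = -2 + 1099 = 1097$)
$p{\left(K,D \right)} = - \frac{3}{4} + K - 3 D K$ ($p{\left(K,D \right)} = - \frac{3}{4} + \left(- 3 K D + K\right) = - \frac{3}{4} - \left(- K + 3 D K\right) = - \frac{3}{4} + K - 3 D K$)
$P{\left(x,b \right)} = 16 - x$
$- \frac{1049726}{P{\left(d,p{\left(R{\left(2,7 \right)},30 \right)} \right)}} = - \frac{1049726}{16 - 1097} = - \frac{1049726}{-1081} = \left(-1049726\right) \left(- \frac{1}{1081}\right) = \frac{1049726}{1081}$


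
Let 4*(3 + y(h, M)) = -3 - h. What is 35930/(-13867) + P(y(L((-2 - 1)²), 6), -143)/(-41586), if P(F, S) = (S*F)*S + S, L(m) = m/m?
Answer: -119312289/192224354 ≈ -0.62069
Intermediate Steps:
L(m) = 1
y(h, M) = -15/4 - h/4 (y(h, M) = -3 + (-3 - h)/4 = -3 + (-¾ - h/4) = -15/4 - h/4)
P(F, S) = S + F*S² (P(F, S) = (F*S)*S + S = F*S² + S = S + F*S²)
35930/(-13867) + P(y(L((-2 - 1)²), 6), -143)/(-41586) = 35930/(-13867) - 143*(1 + (-15/4 - ¼*1)*(-143))/(-41586) = 35930*(-1/13867) - 143*(1 + (-15/4 - ¼)*(-143))*(-1/41586) = -35930/13867 - 143*(1 - 4*(-143))*(-1/41586) = -35930/13867 - 143*(1 + 572)*(-1/41586) = -35930/13867 - 143*573*(-1/41586) = -35930/13867 - 81939*(-1/41586) = -35930/13867 + 27313/13862 = -119312289/192224354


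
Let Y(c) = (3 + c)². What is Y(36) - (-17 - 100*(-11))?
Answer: 438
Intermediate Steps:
Y(36) - (-17 - 100*(-11)) = (3 + 36)² - (-17 - 100*(-11)) = 39² - (-17 + 1100) = 1521 - 1*1083 = 1521 - 1083 = 438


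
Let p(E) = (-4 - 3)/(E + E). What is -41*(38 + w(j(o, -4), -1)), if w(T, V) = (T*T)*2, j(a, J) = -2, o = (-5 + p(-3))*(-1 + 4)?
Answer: -1886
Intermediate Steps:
p(E) = -7/(2*E) (p(E) = -7*1/(2*E) = -7/(2*E))
o = -23/2 (o = (-5 - 7/2/(-3))*(-1 + 4) = (-5 - 7/2*(-⅓))*3 = (-5 + 7/6)*3 = -23/6*3 = -23/2 ≈ -11.500)
w(T, V) = 2*T² (w(T, V) = T²*2 = 2*T²)
-41*(38 + w(j(o, -4), -1)) = -41*(38 + 2*(-2)²) = -41*(38 + 2*4) = -41*(38 + 8) = -41*46 = -1886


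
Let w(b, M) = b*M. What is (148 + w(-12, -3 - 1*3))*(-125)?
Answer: -27500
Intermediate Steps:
w(b, M) = M*b
(148 + w(-12, -3 - 1*3))*(-125) = (148 + (-3 - 1*3)*(-12))*(-125) = (148 + (-3 - 3)*(-12))*(-125) = (148 - 6*(-12))*(-125) = (148 + 72)*(-125) = 220*(-125) = -27500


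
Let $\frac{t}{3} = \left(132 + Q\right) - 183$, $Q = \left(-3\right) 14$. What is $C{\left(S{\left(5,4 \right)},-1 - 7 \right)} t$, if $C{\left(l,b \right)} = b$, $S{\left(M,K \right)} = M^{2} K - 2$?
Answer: $2232$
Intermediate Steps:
$S{\left(M,K \right)} = -2 + K M^{2}$ ($S{\left(M,K \right)} = K M^{2} - 2 = -2 + K M^{2}$)
$Q = -42$
$t = -279$ ($t = 3 \left(\left(132 - 42\right) - 183\right) = 3 \left(90 - 183\right) = 3 \left(-93\right) = -279$)
$C{\left(S{\left(5,4 \right)},-1 - 7 \right)} t = \left(-1 - 7\right) \left(-279\right) = \left(-8\right) \left(-279\right) = 2232$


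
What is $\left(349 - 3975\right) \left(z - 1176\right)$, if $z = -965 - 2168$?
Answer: $15624434$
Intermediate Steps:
$z = -3133$ ($z = -965 - 2168 = -3133$)
$\left(349 - 3975\right) \left(z - 1176\right) = \left(349 - 3975\right) \left(-3133 - 1176\right) = \left(-3626\right) \left(-4309\right) = 15624434$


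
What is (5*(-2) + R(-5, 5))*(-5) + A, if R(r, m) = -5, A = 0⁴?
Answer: 75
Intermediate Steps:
A = 0
(5*(-2) + R(-5, 5))*(-5) + A = (5*(-2) - 5)*(-5) + 0 = (-10 - 5)*(-5) + 0 = -15*(-5) + 0 = 75 + 0 = 75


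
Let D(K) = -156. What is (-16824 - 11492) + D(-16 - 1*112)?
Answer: -28472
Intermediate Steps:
(-16824 - 11492) + D(-16 - 1*112) = (-16824 - 11492) - 156 = -28316 - 156 = -28472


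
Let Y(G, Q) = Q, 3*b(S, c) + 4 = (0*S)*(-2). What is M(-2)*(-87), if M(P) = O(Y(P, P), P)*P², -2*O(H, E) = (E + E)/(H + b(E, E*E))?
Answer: 1044/5 ≈ 208.80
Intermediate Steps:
b(S, c) = -4/3 (b(S, c) = -4/3 + ((0*S)*(-2))/3 = -4/3 + (0*(-2))/3 = -4/3 + (⅓)*0 = -4/3 + 0 = -4/3)
O(H, E) = -E/(-4/3 + H) (O(H, E) = -(E + E)/(2*(H - 4/3)) = -2*E/(2*(-4/3 + H)) = -E/(-4/3 + H))
M(P) = -3*P³/(-4 + 3*P) (M(P) = (-3*P/(-4 + 3*P))*P² = -3*P³/(-4 + 3*P))
M(-2)*(-87) = -3*(-2)³/(-4 + 3*(-2))*(-87) = -3*(-8)/(-4 - 6)*(-87) = -3*(-8)/(-10)*(-87) = -3*(-8)*(-⅒)*(-87) = -12/5*(-87) = 1044/5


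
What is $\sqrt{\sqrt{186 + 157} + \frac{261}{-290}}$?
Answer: $\frac{\sqrt{-90 + 700 \sqrt{7}}}{10} \approx 4.1976$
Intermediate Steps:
$\sqrt{\sqrt{186 + 157} + \frac{261}{-290}} = \sqrt{\sqrt{343} + 261 \left(- \frac{1}{290}\right)} = \sqrt{7 \sqrt{7} - \frac{9}{10}} = \sqrt{- \frac{9}{10} + 7 \sqrt{7}}$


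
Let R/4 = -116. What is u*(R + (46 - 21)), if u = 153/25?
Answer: -67167/25 ≈ -2686.7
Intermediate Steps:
R = -464 (R = 4*(-116) = -464)
u = 153/25 (u = 153*(1/25) = 153/25 ≈ 6.1200)
u*(R + (46 - 21)) = 153*(-464 + (46 - 21))/25 = 153*(-464 + 25)/25 = (153/25)*(-439) = -67167/25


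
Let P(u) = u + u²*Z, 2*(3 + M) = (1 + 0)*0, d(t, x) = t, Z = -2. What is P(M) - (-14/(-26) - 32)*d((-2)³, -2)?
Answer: -3545/13 ≈ -272.69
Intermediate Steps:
M = -3 (M = -3 + ((1 + 0)*0)/2 = -3 + (1*0)/2 = -3 + (½)*0 = -3 + 0 = -3)
P(u) = u - 2*u² (P(u) = u + u²*(-2) = u - 2*u²)
P(M) - (-14/(-26) - 32)*d((-2)³, -2) = -3*(1 - 2*(-3)) - (-14/(-26) - 32)*(-2)³ = -3*(1 + 6) - (-14*(-1/26) - 32)*(-8) = -3*7 - (7/13 - 32)*(-8) = -21 - (-409)*(-8)/13 = -21 - 1*3272/13 = -21 - 3272/13 = -3545/13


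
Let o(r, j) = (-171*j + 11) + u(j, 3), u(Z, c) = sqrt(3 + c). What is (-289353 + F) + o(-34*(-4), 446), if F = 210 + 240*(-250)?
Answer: -425398 + sqrt(6) ≈ -4.2540e+5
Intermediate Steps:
F = -59790 (F = 210 - 60000 = -59790)
o(r, j) = 11 + sqrt(6) - 171*j (o(r, j) = (-171*j + 11) + sqrt(3 + 3) = (11 - 171*j) + sqrt(6) = 11 + sqrt(6) - 171*j)
(-289353 + F) + o(-34*(-4), 446) = (-289353 - 59790) + (11 + sqrt(6) - 171*446) = -349143 + (11 + sqrt(6) - 76266) = -349143 + (-76255 + sqrt(6)) = -425398 + sqrt(6)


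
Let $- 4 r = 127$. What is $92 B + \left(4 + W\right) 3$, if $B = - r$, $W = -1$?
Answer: $2930$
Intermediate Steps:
$r = - \frac{127}{4}$ ($r = \left(- \frac{1}{4}\right) 127 = - \frac{127}{4} \approx -31.75$)
$B = \frac{127}{4}$ ($B = \left(-1\right) \left(- \frac{127}{4}\right) = \frac{127}{4} \approx 31.75$)
$92 B + \left(4 + W\right) 3 = 92 \cdot \frac{127}{4} + \left(4 - 1\right) 3 = 2921 + 3 \cdot 3 = 2921 + 9 = 2930$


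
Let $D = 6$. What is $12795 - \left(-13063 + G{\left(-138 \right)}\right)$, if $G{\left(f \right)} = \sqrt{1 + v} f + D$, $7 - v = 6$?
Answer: $25852 + 138 \sqrt{2} \approx 26047.0$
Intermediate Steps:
$v = 1$ ($v = 7 - 6 = 1$)
$G{\left(f \right)} = 6 + f \sqrt{2}$ ($G{\left(f \right)} = \sqrt{1 + 1} f + 6 = \sqrt{2} f + 6 = f \sqrt{2} + 6 = 6 + f \sqrt{2}$)
$12795 - \left(-13063 + G{\left(-138 \right)}\right) = 12795 - \left(-13063 + \left(6 - 138 \sqrt{2}\right)\right) = 12795 - \left(-13057 - 138 \sqrt{2}\right) = 12795 + \left(13057 + 138 \sqrt{2}\right) = 25852 + 138 \sqrt{2}$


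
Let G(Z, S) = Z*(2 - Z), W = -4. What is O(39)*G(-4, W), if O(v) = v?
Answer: -936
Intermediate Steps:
O(39)*G(-4, W) = 39*(-4*(2 - 1*(-4))) = 39*(-4*(2 + 4)) = 39*(-4*6) = 39*(-24) = -936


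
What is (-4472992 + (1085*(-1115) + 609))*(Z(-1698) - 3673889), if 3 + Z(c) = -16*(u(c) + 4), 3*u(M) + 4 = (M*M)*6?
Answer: 1635378416499304/3 ≈ 5.4513e+14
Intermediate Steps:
u(M) = -4/3 + 2*M² (u(M) = -4/3 + ((M*M)*6)/3 = -4/3 + (M²*6)/3 = -4/3 + (6*M²)/3 = -4/3 + 2*M²)
Z(c) = -137/3 - 32*c² (Z(c) = -3 - 16*((-4/3 + 2*c²) + 4) = -3 - 16*(8/3 + 2*c²) = -3 + (-128/3 - 32*c²) = -137/3 - 32*c²)
(-4472992 + (1085*(-1115) + 609))*(Z(-1698) - 3673889) = (-4472992 + (1085*(-1115) + 609))*((-137/3 - 32*(-1698)²) - 3673889) = (-4472992 + (-1209775 + 609))*((-137/3 - 32*2883204) - 3673889) = (-4472992 - 1209166)*((-137/3 - 92262528) - 3673889) = -5682158*(-276787721/3 - 3673889) = -5682158*(-287809388/3) = 1635378416499304/3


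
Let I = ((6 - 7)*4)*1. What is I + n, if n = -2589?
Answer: -2593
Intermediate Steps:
I = -4 (I = -1*4*1 = -4*1 = -4)
I + n = -4 - 2589 = -2593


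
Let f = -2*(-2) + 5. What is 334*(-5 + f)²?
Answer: 5344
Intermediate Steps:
f = 9 (f = 4 + 5 = 9)
334*(-5 + f)² = 334*(-5 + 9)² = 334*4² = 334*16 = 5344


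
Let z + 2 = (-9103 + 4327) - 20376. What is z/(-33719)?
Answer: 25154/33719 ≈ 0.74599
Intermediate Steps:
z = -25154 (z = -2 + ((-9103 + 4327) - 20376) = -2 + (-4776 - 20376) = -2 - 25152 = -25154)
z/(-33719) = -25154/(-33719) = -25154*(-1/33719) = 25154/33719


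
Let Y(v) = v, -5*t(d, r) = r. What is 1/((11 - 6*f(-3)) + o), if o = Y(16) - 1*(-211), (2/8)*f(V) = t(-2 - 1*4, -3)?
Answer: 5/1118 ≈ 0.0044723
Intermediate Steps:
t(d, r) = -r/5
f(V) = 12/5 (f(V) = 4*(-⅕*(-3)) = 4*(⅗) = 12/5)
o = 227 (o = 16 - 1*(-211) = 16 + 211 = 227)
1/((11 - 6*f(-3)) + o) = 1/((11 - 6*12/5) + 227) = 1/((11 - 72/5) + 227) = 1/(-17/5 + 227) = 1/(1118/5) = 5/1118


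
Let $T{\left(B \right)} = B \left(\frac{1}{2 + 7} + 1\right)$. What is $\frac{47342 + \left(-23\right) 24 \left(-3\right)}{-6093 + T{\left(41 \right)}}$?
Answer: $- \frac{440982}{54427} \approx -8.1023$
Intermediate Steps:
$T{\left(B \right)} = \frac{10 B}{9}$ ($T{\left(B \right)} = B \left(\frac{1}{9} + 1\right) = B \frac{10}{9} = \frac{10 B}{9}$)
$\frac{47342 + \left(-23\right) 24 \left(-3\right)}{-6093 + T{\left(41 \right)}} = \frac{47342 + \left(-23\right) 24 \left(-3\right)}{-6093 + \frac{10}{9} \cdot 41} = \frac{47342 - -1656}{-6093 + \frac{410}{9}} = \frac{47342 + 1656}{- \frac{54427}{9}} = 48998 \left(- \frac{9}{54427}\right) = - \frac{440982}{54427}$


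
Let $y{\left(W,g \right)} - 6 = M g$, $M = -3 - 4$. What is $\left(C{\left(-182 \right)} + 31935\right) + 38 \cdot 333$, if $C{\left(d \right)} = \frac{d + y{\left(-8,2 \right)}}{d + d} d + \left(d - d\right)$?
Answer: $44494$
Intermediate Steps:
$M = -7$
$y{\left(W,g \right)} = 6 - 7 g$
$C{\left(d \right)} = -4 + \frac{d}{2}$ ($C{\left(d \right)} = \frac{d + \left(6 - 14\right)}{d + d} d + \left(d - d\right) = \frac{d + \left(6 - 14\right)}{2 d} d + 0 = \left(d - 8\right) \frac{1}{2 d} d + 0 = \left(-8 + d\right) \frac{1}{2 d} d + 0 = \frac{-8 + d}{2 d} d + 0 = \left(-4 + \frac{d}{2}\right) + 0 = -4 + \frac{d}{2}$)
$\left(C{\left(-182 \right)} + 31935\right) + 38 \cdot 333 = \left(\left(-4 + \frac{1}{2} \left(-182\right)\right) + 31935\right) + 38 \cdot 333 = \left(\left(-4 - 91\right) + 31935\right) + 12654 = \left(-95 + 31935\right) + 12654 = 31840 + 12654 = 44494$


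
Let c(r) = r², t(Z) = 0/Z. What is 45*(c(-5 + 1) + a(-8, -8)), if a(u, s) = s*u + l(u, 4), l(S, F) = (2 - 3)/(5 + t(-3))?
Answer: 3591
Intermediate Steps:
t(Z) = 0
l(S, F) = -⅕ (l(S, F) = (2 - 3)/(5 + 0) = -1/5 = -1*⅕ = -⅕)
a(u, s) = -⅕ + s*u (a(u, s) = s*u - ⅕ = -⅕ + s*u)
45*(c(-5 + 1) + a(-8, -8)) = 45*((-5 + 1)² + (-⅕ - 8*(-8))) = 45*((-4)² + (-⅕ + 64)) = 45*(16 + 319/5) = 45*(399/5) = 3591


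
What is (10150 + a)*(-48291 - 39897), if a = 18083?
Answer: -2489811804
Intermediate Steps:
(10150 + a)*(-48291 - 39897) = (10150 + 18083)*(-48291 - 39897) = 28233*(-88188) = -2489811804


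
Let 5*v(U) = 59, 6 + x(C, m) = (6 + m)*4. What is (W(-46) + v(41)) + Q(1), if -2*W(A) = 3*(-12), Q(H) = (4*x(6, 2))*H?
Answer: 669/5 ≈ 133.80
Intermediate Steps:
x(C, m) = 18 + 4*m (x(C, m) = -6 + (6 + m)*4 = -6 + (24 + 4*m) = 18 + 4*m)
v(U) = 59/5 (v(U) = (1/5)*59 = 59/5)
Q(H) = 104*H (Q(H) = (4*(18 + 4*2))*H = (4*(18 + 8))*H = (4*26)*H = 104*H)
W(A) = 18 (W(A) = -3*(-12)/2 = -1/2*(-36) = 18)
(W(-46) + v(41)) + Q(1) = (18 + 59/5) + 104*1 = 149/5 + 104 = 669/5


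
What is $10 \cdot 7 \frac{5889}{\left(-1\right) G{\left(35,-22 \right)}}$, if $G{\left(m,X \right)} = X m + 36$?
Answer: $\frac{206115}{367} \approx 561.62$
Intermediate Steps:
$G{\left(m,X \right)} = 36 + X m$
$10 \cdot 7 \frac{5889}{\left(-1\right) G{\left(35,-22 \right)}} = 10 \cdot 7 \frac{5889}{\left(-1\right) \left(36 - 770\right)} = 70 \frac{5889}{\left(-1\right) \left(36 - 770\right)} = 70 \frac{5889}{\left(-1\right) \left(-734\right)} = 70 \cdot \frac{5889}{734} = \frac{206115}{367}$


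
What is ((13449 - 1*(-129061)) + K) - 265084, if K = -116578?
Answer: -239152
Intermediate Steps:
((13449 - 1*(-129061)) + K) - 265084 = ((13449 - 1*(-129061)) - 116578) - 265084 = ((13449 + 129061) - 116578) - 265084 = (142510 - 116578) - 265084 = 25932 - 265084 = -239152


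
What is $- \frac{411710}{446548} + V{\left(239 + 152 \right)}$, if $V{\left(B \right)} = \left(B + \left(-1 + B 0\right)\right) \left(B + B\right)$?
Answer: $\frac{68093898665}{223274} \approx 3.0498 \cdot 10^{5}$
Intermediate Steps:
$V{\left(B \right)} = 2 B \left(-1 + B\right)$ ($V{\left(B \right)} = \left(B + \left(-1 + 0\right)\right) 2 B = \left(B - 1\right) 2 B = \left(-1 + B\right) 2 B = 2 B \left(-1 + B\right)$)
$- \frac{411710}{446548} + V{\left(239 + 152 \right)} = - \frac{411710}{446548} + 2 \left(239 + 152\right) \left(-1 + \left(239 + 152\right)\right) = \left(-411710\right) \frac{1}{446548} + 2 \cdot 391 \left(-1 + 391\right) = - \frac{205855}{223274} + 2 \cdot 391 \cdot 390 = - \frac{205855}{223274} + 304980 = \frac{68093898665}{223274}$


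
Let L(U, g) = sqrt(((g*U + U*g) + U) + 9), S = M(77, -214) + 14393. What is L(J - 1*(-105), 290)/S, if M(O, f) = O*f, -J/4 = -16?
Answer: -sqrt(98198)/2085 ≈ -0.15030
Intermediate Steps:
J = 64 (J = -4*(-16) = 64)
S = -2085 (S = 77*(-214) + 14393 = -16478 + 14393 = -2085)
L(U, g) = sqrt(9 + U + 2*U*g) (L(U, g) = sqrt(((U*g + U*g) + U) + 9) = sqrt((2*U*g + U) + 9) = sqrt((U + 2*U*g) + 9) = sqrt(9 + U + 2*U*g))
L(J - 1*(-105), 290)/S = sqrt(9 + (64 - 1*(-105)) + 2*(64 - 1*(-105))*290)/(-2085) = sqrt(9 + (64 + 105) + 2*(64 + 105)*290)*(-1/2085) = sqrt(9 + 169 + 2*169*290)*(-1/2085) = sqrt(9 + 169 + 98020)*(-1/2085) = sqrt(98198)*(-1/2085) = -sqrt(98198)/2085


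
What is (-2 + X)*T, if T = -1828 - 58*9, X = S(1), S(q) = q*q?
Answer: 2350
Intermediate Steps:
S(q) = q²
X = 1 (X = 1² = 1)
T = -2350 (T = -1828 - 522 = -2350)
(-2 + X)*T = (-2 + 1)*(-2350) = -1*(-2350) = 2350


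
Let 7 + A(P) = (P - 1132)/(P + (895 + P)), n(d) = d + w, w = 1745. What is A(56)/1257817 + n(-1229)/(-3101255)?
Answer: -678774503879/3928116939157345 ≈ -0.00017280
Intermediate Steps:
n(d) = 1745 + d (n(d) = d + 1745 = 1745 + d)
A(P) = -7 + (-1132 + P)/(895 + 2*P) (A(P) = -7 + (P - 1132)/(P + (895 + P)) = -7 + (-1132 + P)/(895 + 2*P))
A(56)/1257817 + n(-1229)/(-3101255) = (13*(-569 - 1*56)/(895 + 2*56))/1257817 + (1745 - 1229)/(-3101255) = (13*(-569 - 56)/(895 + 112))*(1/1257817) + 516*(-1/3101255) = (13*(-625)/1007)*(1/1257817) - 516/3101255 = (13*(1/1007)*(-625))*(1/1257817) - 516/3101255 = -8125/1007*1/1257817 - 516/3101255 = -8125/1266621719 - 516/3101255 = -678774503879/3928116939157345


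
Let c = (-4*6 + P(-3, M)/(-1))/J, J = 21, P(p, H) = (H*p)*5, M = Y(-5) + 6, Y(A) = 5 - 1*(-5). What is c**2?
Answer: 5184/49 ≈ 105.80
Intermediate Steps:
Y(A) = 10 (Y(A) = 5 + 5 = 10)
M = 16 (M = 10 + 6 = 16)
P(p, H) = 5*H*p
c = 72/7 (c = (-4*6 + (5*16*(-3))/(-1))/21 = (-24 - 240*(-1))*(1/21) = (-24 + 240)*(1/21) = 216*(1/21) = 72/7 ≈ 10.286)
c**2 = (72/7)**2 = 5184/49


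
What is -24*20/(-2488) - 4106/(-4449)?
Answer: 1543906/1383639 ≈ 1.1158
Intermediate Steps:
-24*20/(-2488) - 4106/(-4449) = -480*(-1/2488) - 4106*(-1/4449) = 60/311 + 4106/4449 = 1543906/1383639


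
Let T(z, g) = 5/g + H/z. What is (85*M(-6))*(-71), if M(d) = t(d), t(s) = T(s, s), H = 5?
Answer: 30175/3 ≈ 10058.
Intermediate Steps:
T(z, g) = 5/g + 5/z
t(s) = 10/s (t(s) = 5/s + 5/s = 10/s)
M(d) = 10/d
(85*M(-6))*(-71) = (85*(10/(-6)))*(-71) = (85*(10*(-1/6)))*(-71) = (85*(-5/3))*(-71) = -425/3*(-71) = 30175/3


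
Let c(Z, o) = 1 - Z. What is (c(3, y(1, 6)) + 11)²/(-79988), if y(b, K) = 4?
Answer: -81/79988 ≈ -0.0010127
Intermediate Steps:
(c(3, y(1, 6)) + 11)²/(-79988) = ((1 - 1*3) + 11)²/(-79988) = ((1 - 3) + 11)²*(-1/79988) = (-2 + 11)²*(-1/79988) = 9²*(-1/79988) = 81*(-1/79988) = -81/79988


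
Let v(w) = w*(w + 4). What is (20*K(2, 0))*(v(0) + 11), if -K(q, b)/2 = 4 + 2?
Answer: -2640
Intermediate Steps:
K(q, b) = -12 (K(q, b) = -2*(4 + 2) = -2*6 = -12)
v(w) = w*(4 + w)
(20*K(2, 0))*(v(0) + 11) = (20*(-12))*(0*(4 + 0) + 11) = -240*(0*4 + 11) = -240*(0 + 11) = -240*11 = -2640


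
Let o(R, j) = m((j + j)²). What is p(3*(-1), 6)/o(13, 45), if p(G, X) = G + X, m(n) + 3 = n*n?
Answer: 1/21869999 ≈ 4.5725e-8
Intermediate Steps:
m(n) = -3 + n² (m(n) = -3 + n*n = -3 + n²)
o(R, j) = -3 + 16*j⁴ (o(R, j) = -3 + ((j + j)²)² = -3 + ((2*j)²)² = -3 + (4*j²)² = -3 + 16*j⁴)
p(3*(-1), 6)/o(13, 45) = (3*(-1) + 6)/(-3 + 16*45⁴) = (-3 + 6)/(-3 + 16*4100625) = 3/(-3 + 65610000) = 3/65609997 = 3*(1/65609997) = 1/21869999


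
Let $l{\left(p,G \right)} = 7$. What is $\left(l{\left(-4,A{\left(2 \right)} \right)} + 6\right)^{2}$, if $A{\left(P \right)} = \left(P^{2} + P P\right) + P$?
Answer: $169$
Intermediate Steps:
$A{\left(P \right)} = P + 2 P^{2}$ ($A{\left(P \right)} = \left(P^{2} + P^{2}\right) + P = 2 P^{2} + P = P + 2 P^{2}$)
$\left(l{\left(-4,A{\left(2 \right)} \right)} + 6\right)^{2} = \left(7 + 6\right)^{2} = 13^{2} = 169$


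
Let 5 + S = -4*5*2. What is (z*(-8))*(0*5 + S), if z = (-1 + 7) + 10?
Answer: 5760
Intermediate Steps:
S = -45 (S = -5 - 4*5*2 = -5 - 20*2 = -5 - 40 = -45)
z = 16 (z = 6 + 10 = 16)
(z*(-8))*(0*5 + S) = (16*(-8))*(0*5 - 45) = -128*(0 - 45) = -128*(-45) = 5760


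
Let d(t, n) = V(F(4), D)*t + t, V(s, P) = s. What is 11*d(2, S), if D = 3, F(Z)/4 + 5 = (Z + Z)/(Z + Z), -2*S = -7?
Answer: -330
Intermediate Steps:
S = 7/2 (S = -1/2*(-7) = 7/2 ≈ 3.5000)
F(Z) = -16 (F(Z) = -20 + 4*((Z + Z)/(Z + Z)) = -20 + 4*((2*Z)/((2*Z))) = -20 + 4*((2*Z)*(1/(2*Z))) = -20 + 4*1 = -20 + 4 = -16)
d(t, n) = -15*t (d(t, n) = -16*t + t = -15*t)
11*d(2, S) = 11*(-15*2) = 11*(-30) = -330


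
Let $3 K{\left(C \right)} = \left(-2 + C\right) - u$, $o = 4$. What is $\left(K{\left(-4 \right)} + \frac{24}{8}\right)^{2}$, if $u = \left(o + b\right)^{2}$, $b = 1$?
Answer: $\frac{484}{9} \approx 53.778$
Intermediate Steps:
$u = 25$ ($u = \left(4 + 1\right)^{2} = 5^{2} = 25$)
$K{\left(C \right)} = -9 + \frac{C}{3}$ ($K{\left(C \right)} = \frac{\left(-2 + C\right) - 25}{3} = \frac{-27 + C}{3} = -9 + \frac{C}{3}$)
$\left(K{\left(-4 \right)} + \frac{24}{8}\right)^{2} = \left(\left(-9 + \frac{1}{3} \left(-4\right)\right) + \frac{24}{8}\right)^{2} = \left(\left(-9 - \frac{4}{3}\right) + 24 \cdot \frac{1}{8}\right)^{2} = \left(- \frac{31}{3} + 3\right)^{2} = \left(- \frac{22}{3}\right)^{2} = \frac{484}{9}$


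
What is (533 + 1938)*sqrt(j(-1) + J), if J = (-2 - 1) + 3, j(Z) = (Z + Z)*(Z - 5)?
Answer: 4942*sqrt(3) ≈ 8559.8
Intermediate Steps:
j(Z) = 2*Z*(-5 + Z) (j(Z) = (2*Z)*(-5 + Z) = 2*Z*(-5 + Z))
J = 0 (J = -3 + 3 = 0)
(533 + 1938)*sqrt(j(-1) + J) = (533 + 1938)*sqrt(2*(-1)*(-5 - 1) + 0) = 2471*sqrt(2*(-1)*(-6) + 0) = 2471*sqrt(12 + 0) = 2471*sqrt(12) = 2471*(2*sqrt(3)) = 4942*sqrt(3)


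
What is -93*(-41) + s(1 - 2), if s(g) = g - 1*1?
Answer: 3811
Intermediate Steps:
s(g) = -1 + g (s(g) = g - 1 = -1 + g)
-93*(-41) + s(1 - 2) = -93*(-41) + (-1 + (1 - 2)) = 3813 + (-1 - 1) = 3813 - 2 = 3811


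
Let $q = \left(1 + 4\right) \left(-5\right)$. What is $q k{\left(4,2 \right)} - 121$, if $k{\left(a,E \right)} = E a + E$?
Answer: $-371$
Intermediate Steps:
$k{\left(a,E \right)} = E + E a$
$q = -25$ ($q = 5 \left(-5\right) = -25$)
$q k{\left(4,2 \right)} - 121 = - 25 \cdot 2 \left(1 + 4\right) - 121 = - 25 \cdot 2 \cdot 5 - 121 = \left(-25\right) 10 - 121 = -250 - 121 = -371$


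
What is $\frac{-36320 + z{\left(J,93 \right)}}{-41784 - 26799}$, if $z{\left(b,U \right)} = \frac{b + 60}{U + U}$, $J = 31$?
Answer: $\frac{6755429}{12756438} \approx 0.52957$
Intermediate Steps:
$z{\left(b,U \right)} = \frac{60 + b}{2 U}$
$\frac{-36320 + z{\left(J,93 \right)}}{-41784 - 26799} = \frac{-36320 + \frac{60 + 31}{2 \cdot 93}}{-41784 - 26799} = \frac{-36320 + \frac{1}{2} \cdot \frac{1}{93} \cdot 91}{-68583} = \left(-36320 + \frac{91}{186}\right) \left(- \frac{1}{68583}\right) = \left(- \frac{6755429}{186}\right) \left(- \frac{1}{68583}\right) = \frac{6755429}{12756438}$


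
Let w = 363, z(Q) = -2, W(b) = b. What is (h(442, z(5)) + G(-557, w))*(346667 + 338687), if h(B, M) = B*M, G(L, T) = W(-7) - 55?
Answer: -648344884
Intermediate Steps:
G(L, T) = -62 (G(L, T) = -7 - 55 = -62)
(h(442, z(5)) + G(-557, w))*(346667 + 338687) = (442*(-2) - 62)*(346667 + 338687) = (-884 - 62)*685354 = -946*685354 = -648344884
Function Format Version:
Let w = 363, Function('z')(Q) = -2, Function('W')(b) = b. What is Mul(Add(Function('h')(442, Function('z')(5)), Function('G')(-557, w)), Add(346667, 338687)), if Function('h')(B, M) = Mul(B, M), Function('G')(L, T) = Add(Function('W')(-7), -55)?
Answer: -648344884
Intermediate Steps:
Function('G')(L, T) = -62 (Function('G')(L, T) = Add(-7, -55) = -62)
Mul(Add(Function('h')(442, Function('z')(5)), Function('G')(-557, w)), Add(346667, 338687)) = Mul(Add(Mul(442, -2), -62), Add(346667, 338687)) = Mul(Add(-884, -62), 685354) = Mul(-946, 685354) = -648344884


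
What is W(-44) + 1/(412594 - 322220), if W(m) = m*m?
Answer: 174964065/90374 ≈ 1936.0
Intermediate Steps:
W(m) = m**2
W(-44) + 1/(412594 - 322220) = (-44)**2 + 1/(412594 - 322220) = 1936 + 1/90374 = 174964065/90374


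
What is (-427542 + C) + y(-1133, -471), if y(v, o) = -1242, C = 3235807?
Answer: 2807023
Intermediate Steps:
(-427542 + C) + y(-1133, -471) = (-427542 + 3235807) - 1242 = 2808265 - 1242 = 2807023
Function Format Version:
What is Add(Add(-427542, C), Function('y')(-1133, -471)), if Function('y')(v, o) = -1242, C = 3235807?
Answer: 2807023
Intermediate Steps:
Add(Add(-427542, C), Function('y')(-1133, -471)) = Add(Add(-427542, 3235807), -1242) = Add(2808265, -1242) = 2807023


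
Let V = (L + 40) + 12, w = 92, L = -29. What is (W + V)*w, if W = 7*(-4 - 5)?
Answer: -3680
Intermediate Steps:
W = -63 (W = 7*(-9) = -63)
V = 23 (V = (-29 + 40) + 12 = 11 + 12 = 23)
(W + V)*w = (-63 + 23)*92 = -40*92 = -3680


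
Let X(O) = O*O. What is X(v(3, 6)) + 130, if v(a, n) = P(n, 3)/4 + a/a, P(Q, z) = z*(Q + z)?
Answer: 3041/16 ≈ 190.06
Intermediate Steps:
v(a, n) = 13/4 + 3*n/4 (v(a, n) = (3*(n + 3))/4 + a/a = (3*(3 + n))*(¼) + 1 = (9 + 3*n)*(¼) + 1 = (9/4 + 3*n/4) + 1 = 13/4 + 3*n/4)
X(O) = O²
X(v(3, 6)) + 130 = (13/4 + (¾)*6)² + 130 = (13/4 + 9/2)² + 130 = (31/4)² + 130 = 961/16 + 130 = 3041/16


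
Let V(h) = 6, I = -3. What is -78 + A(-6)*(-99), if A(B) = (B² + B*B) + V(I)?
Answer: -7800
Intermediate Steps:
A(B) = 6 + 2*B² (A(B) = (B² + B*B) + 6 = (B² + B²) + 6 = 2*B² + 6 = 6 + 2*B²)
-78 + A(-6)*(-99) = -78 + (6 + 2*(-6)²)*(-99) = -78 + (6 + 2*36)*(-99) = -78 + (6 + 72)*(-99) = -78 + 78*(-99) = -78 - 7722 = -7800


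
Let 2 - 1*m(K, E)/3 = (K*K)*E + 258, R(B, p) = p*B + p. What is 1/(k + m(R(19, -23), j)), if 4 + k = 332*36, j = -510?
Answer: 1/323759180 ≈ 3.0887e-9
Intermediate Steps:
R(B, p) = p + B*p (R(B, p) = B*p + p = p + B*p)
m(K, E) = -768 - 3*E*K**2 (m(K, E) = 6 - 3*((K*K)*E + 258) = 6 - 3*(K**2*E + 258) = 6 - 3*(E*K**2 + 258) = 6 - 3*(258 + E*K**2) = 6 + (-774 - 3*E*K**2) = -768 - 3*E*K**2)
k = 11948 (k = -4 + 332*36 = -4 + 11952 = 11948)
1/(k + m(R(19, -23), j)) = 1/(11948 + (-768 - 3*(-510)*(-23*(1 + 19))**2)) = 1/(11948 + (-768 - 3*(-510)*(-23*20)**2)) = 1/(11948 + (-768 - 3*(-510)*(-460)**2)) = 1/(11948 + (-768 - 3*(-510)*211600)) = 1/(11948 + (-768 + 323748000)) = 1/(11948 + 323747232) = 1/323759180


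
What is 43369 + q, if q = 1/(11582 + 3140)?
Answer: 638478419/14722 ≈ 43369.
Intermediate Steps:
q = 1/14722 ≈ 6.7926e-5
43369 + q = 43369 + 1/14722 = 638478419/14722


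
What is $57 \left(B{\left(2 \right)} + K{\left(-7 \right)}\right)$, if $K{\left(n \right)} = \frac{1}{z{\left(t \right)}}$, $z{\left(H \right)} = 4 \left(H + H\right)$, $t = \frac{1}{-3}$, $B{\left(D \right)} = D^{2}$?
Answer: $\frac{1653}{8} \approx 206.63$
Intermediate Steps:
$t = - \frac{1}{3} \approx -0.33333$
$z{\left(H \right)} = 8 H$ ($z{\left(H \right)} = 4 \cdot 2 H = 8 H$)
$K{\left(n \right)} = - \frac{3}{8}$ ($K{\left(n \right)} = \frac{1}{8 \left(- \frac{1}{3}\right)} = \frac{1}{- \frac{8}{3}} = - \frac{3}{8}$)
$57 \left(B{\left(2 \right)} + K{\left(-7 \right)}\right) = 57 \left(2^{2} - \frac{3}{8}\right) = 57 \left(4 - \frac{3}{8}\right) = 57 \cdot \frac{29}{8} = \frac{1653}{8}$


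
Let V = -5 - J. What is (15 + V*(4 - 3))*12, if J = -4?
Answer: 168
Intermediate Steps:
V = -1 (V = -5 - 1*(-4) = -5 + 4 = -1)
(15 + V*(4 - 3))*12 = (15 - (4 - 3))*12 = (15 - 1*1)*12 = (15 - 1)*12 = 14*12 = 168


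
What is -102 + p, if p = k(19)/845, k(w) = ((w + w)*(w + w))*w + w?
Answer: -11747/169 ≈ -69.509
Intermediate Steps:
k(w) = w + 4*w³ (k(w) = ((2*w)*(2*w))*w + w = (4*w²)*w + w = 4*w³ + w = w + 4*w³)
p = 5491/169 (p = (19 + 4*19³)/845 = (19 + 4*6859)*(1/845) = (19 + 27436)*(1/845) = 27455*(1/845) = 5491/169 ≈ 32.491)
-102 + p = -102 + 5491/169 = -11747/169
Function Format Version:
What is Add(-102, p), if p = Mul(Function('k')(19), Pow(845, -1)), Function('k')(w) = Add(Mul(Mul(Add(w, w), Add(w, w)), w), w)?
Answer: Rational(-11747, 169) ≈ -69.509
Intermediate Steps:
Function('k')(w) = Add(w, Mul(4, Pow(w, 3))) (Function('k')(w) = Add(Mul(Mul(Mul(2, w), Mul(2, w)), w), w) = Add(Mul(Mul(4, Pow(w, 2)), w), w) = Add(Mul(4, Pow(w, 3)), w) = Add(w, Mul(4, Pow(w, 3))))
p = Rational(5491, 169) (p = Mul(Add(19, Mul(4, Pow(19, 3))), Pow(845, -1)) = Mul(Add(19, Mul(4, 6859)), Rational(1, 845)) = Mul(Add(19, 27436), Rational(1, 845)) = Mul(27455, Rational(1, 845)) = Rational(5491, 169) ≈ 32.491)
Add(-102, p) = Add(-102, Rational(5491, 169)) = Rational(-11747, 169)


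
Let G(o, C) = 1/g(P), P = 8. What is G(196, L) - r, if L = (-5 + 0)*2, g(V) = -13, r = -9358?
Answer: 121653/13 ≈ 9357.9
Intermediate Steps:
L = -10 (L = -5*2 = -10)
G(o, C) = -1/13 (G(o, C) = 1/(-13) = -1/13)
G(196, L) - r = -1/13 - 1*(-9358) = -1/13 + 9358 = 121653/13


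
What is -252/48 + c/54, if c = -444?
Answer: -485/36 ≈ -13.472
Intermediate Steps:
-252/48 + c/54 = -252/48 - 444/54 = -252*1/48 - 444*1/54 = -21/4 - 74/9 = -485/36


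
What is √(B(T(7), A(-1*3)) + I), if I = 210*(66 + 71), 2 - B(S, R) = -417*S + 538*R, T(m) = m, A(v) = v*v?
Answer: √26849 ≈ 163.86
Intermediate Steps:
A(v) = v²
B(S, R) = 2 - 538*R + 417*S (B(S, R) = 2 - (-417*S + 538*R) = 2 + (-538*R + 417*S) = 2 - 538*R + 417*S)
I = 28770 (I = 210*137 = 28770)
√(B(T(7), A(-1*3)) + I) = √((2 - 538*(-1*3)² + 417*7) + 28770) = √((2 - 538*(-3)² + 2919) + 28770) = √((2 - 538*9 + 2919) + 28770) = √((2 - 4842 + 2919) + 28770) = √(-1921 + 28770) = √26849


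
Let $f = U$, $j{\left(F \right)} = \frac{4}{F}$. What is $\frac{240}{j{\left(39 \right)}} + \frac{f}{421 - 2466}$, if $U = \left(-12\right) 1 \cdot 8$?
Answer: $\frac{4785396}{2045} \approx 2340.0$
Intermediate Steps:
$U = -96$ ($U = \left(-12\right) 8 = -96$)
$f = -96$
$\frac{240}{j{\left(39 \right)}} + \frac{f}{421 - 2466} = \frac{240}{4 \cdot \frac{1}{39}} - \frac{96}{421 - 2466} = \frac{240}{\frac{4}{39}} - \frac{96}{-2045} = 240 \cdot \frac{39}{4} - - \frac{96}{2045} = 2340 + \frac{96}{2045} = \frac{4785396}{2045}$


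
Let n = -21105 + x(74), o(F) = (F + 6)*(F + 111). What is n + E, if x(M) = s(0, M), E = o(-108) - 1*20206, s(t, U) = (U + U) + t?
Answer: -41469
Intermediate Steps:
o(F) = (6 + F)*(111 + F)
s(t, U) = t + 2*U (s(t, U) = 2*U + t = t + 2*U)
E = -20512 (E = (666 + (-108)² + 117*(-108)) - 1*20206 = (666 + 11664 - 12636) - 20206 = -306 - 20206 = -20512)
x(M) = 2*M (x(M) = 0 + 2*M = 2*M)
n = -20957 (n = -21105 + 2*74 = -21105 + 148 = -20957)
n + E = -20957 - 20512 = -41469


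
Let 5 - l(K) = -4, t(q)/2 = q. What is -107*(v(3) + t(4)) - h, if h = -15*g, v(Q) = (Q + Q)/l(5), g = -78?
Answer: -6292/3 ≈ -2097.3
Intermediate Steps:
t(q) = 2*q
l(K) = 9 (l(K) = 5 - 1*(-4) = 5 + 4 = 9)
v(Q) = 2*Q/9 (v(Q) = (Q + Q)/9 = (2*Q)*(⅑) = 2*Q/9)
h = 1170 (h = -15*(-78) = 1170)
-107*(v(3) + t(4)) - h = -107*((2/9)*3 + 2*4) - 1*1170 = -107*(⅔ + 8) - 1170 = -107*26/3 - 1170 = -2782/3 - 1170 = -6292/3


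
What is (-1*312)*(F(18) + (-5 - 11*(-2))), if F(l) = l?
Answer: -10920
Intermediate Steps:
(-1*312)*(F(18) + (-5 - 11*(-2))) = (-1*312)*(18 + (-5 - 11*(-2))) = -312*(18 + (-5 + 22)) = -312*(18 + 17) = -312*35 = -10920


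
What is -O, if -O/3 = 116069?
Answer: 348207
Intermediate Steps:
O = -348207 (O = -3*116069 = -348207)
-O = -1*(-348207) = 348207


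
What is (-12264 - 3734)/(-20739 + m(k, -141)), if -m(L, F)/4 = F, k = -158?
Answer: 15998/20175 ≈ 0.79296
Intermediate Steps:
m(L, F) = -4*F
(-12264 - 3734)/(-20739 + m(k, -141)) = (-12264 - 3734)/(-20739 - 4*(-141)) = -15998/(-20739 + 564) = -15998/(-20175) = -15998*(-1/20175) = 15998/20175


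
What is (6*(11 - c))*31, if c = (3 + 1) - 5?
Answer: 2232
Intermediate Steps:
c = -1 (c = 4 - 5 = -1)
(6*(11 - c))*31 = (6*(11 - 1*(-1)))*31 = (6*(11 + 1))*31 = (6*12)*31 = 72*31 = 2232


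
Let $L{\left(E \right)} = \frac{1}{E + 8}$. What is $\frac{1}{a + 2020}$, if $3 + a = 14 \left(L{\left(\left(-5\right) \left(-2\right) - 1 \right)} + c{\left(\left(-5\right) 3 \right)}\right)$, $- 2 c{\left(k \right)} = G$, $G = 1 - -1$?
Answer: $\frac{17}{34065} \approx 0.00049905$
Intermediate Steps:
$G = 2$ ($G = 1 + 1 = 2$)
$c{\left(k \right)} = -1$ ($c{\left(k \right)} = \left(- \frac{1}{2}\right) 2 = -1$)
$L{\left(E \right)} = \frac{1}{8 + E}$
$a = - \frac{275}{17}$ ($a = -3 + 14 \left(\frac{1}{8 - -9} - 1\right) = -3 + 14 \left(\frac{1}{8 + \left(10 - 1\right)} - 1\right) = -3 + 14 \left(\frac{1}{8 + 9} - 1\right) = -3 + 14 \left(\frac{1}{17} - 1\right) = -3 + 14 \left(- \frac{16}{17}\right) = -3 - \frac{224}{17} = - \frac{275}{17} \approx -16.176$)
$\frac{1}{a + 2020} = \frac{1}{- \frac{275}{17} + 2020} = \frac{1}{\frac{34065}{17}} = \frac{17}{34065}$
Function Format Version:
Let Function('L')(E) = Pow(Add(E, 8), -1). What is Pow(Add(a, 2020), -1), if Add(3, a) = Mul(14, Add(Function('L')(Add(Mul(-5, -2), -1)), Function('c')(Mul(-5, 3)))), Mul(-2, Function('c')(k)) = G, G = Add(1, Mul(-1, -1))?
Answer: Rational(17, 34065) ≈ 0.00049905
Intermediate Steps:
G = 2 (G = Add(1, 1) = 2)
Function('c')(k) = -1 (Function('c')(k) = Mul(Rational(-1, 2), 2) = -1)
Function('L')(E) = Pow(Add(8, E), -1)
a = Rational(-275, 17) (a = Add(-3, Mul(14, Add(Pow(Add(8, Add(Mul(-5, -2), -1)), -1), -1))) = Add(-3, Mul(14, Add(Pow(Add(8, Add(10, -1)), -1), -1))) = Add(-3, Mul(14, Add(Pow(Add(8, 9), -1), -1))) = Add(-3, Mul(14, Add(Pow(17, -1), -1))) = Add(-3, Mul(14, Add(Rational(1, 17), -1))) = Add(-3, Mul(14, Rational(-16, 17))) = Add(-3, Rational(-224, 17)) = Rational(-275, 17) ≈ -16.176)
Pow(Add(a, 2020), -1) = Pow(Add(Rational(-275, 17), 2020), -1) = Pow(Rational(34065, 17), -1) = Rational(17, 34065)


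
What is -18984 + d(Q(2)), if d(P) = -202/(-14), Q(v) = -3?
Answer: -132787/7 ≈ -18970.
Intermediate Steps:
d(P) = 101/7 (d(P) = -202*(-1/14) = 101/7)
-18984 + d(Q(2)) = -18984 + 101/7 = -132787/7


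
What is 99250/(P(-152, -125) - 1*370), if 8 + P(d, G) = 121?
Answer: -99250/257 ≈ -386.19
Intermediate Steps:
P(d, G) = 113 (P(d, G) = -8 + 121 = 113)
99250/(P(-152, -125) - 1*370) = 99250/(113 - 1*370) = 99250/(113 - 370) = 99250/(-257) = 99250*(-1/257) = -99250/257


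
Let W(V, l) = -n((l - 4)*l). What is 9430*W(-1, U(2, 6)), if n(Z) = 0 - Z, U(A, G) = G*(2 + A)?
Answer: 4526400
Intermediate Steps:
n(Z) = -Z
W(V, l) = l*(-4 + l) (W(V, l) = -(-1)*(l - 4)*l = -(-1)*(-4 + l)*l = -(-1)*l*(-4 + l) = l*(-4 + l))
9430*W(-1, U(2, 6)) = 9430*((6*(2 + 2))*(-4 + 6*(2 + 2))) = 9430*((6*4)*(-4 + 6*4)) = 9430*(24*(-4 + 24)) = 9430*(24*20) = 9430*480 = 4526400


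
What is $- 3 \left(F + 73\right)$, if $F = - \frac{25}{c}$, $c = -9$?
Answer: $- \frac{682}{3} \approx -227.33$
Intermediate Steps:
$F = \frac{25}{9}$ ($F = - \frac{25}{-9} = \left(-25\right) \left(- \frac{1}{9}\right) = \frac{25}{9} \approx 2.7778$)
$- 3 \left(F + 73\right) = - 3 \left(\frac{25}{9} + 73\right) = \left(-3\right) \frac{682}{9} = - \frac{682}{3}$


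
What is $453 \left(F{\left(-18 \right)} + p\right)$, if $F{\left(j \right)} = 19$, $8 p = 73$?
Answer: $\frac{101925}{8} \approx 12741.0$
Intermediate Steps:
$p = \frac{73}{8}$ ($p = \frac{1}{8} \cdot 73 = \frac{73}{8} \approx 9.125$)
$453 \left(F{\left(-18 \right)} + p\right) = 453 \left(19 + \frac{73}{8}\right) = 453 \cdot \frac{225}{8} = \frac{101925}{8}$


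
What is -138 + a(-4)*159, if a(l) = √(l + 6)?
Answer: -138 + 159*√2 ≈ 86.860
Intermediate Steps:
a(l) = √(6 + l)
-138 + a(-4)*159 = -138 + √(6 - 4)*159 = -138 + √2*159 = -138 + 159*√2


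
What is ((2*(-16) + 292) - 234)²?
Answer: 676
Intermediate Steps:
((2*(-16) + 292) - 234)² = ((-32 + 292) - 234)² = (260 - 234)² = 26² = 676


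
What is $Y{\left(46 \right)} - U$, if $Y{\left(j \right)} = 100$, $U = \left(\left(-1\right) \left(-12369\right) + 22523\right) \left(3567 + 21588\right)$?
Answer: $-877708160$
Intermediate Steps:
$U = 877708260$ ($U = \left(12369 + 22523\right) 25155 = 34892 \cdot 25155 = 877708260$)
$Y{\left(46 \right)} - U = 100 - 877708260 = -877708160$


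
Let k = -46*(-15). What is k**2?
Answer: 476100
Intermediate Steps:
k = 690 (k = -1*(-690) = 690)
k**2 = 690**2 = 476100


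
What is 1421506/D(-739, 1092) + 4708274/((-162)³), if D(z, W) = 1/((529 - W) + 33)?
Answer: -1601546731063657/2125764 ≈ -7.5340e+8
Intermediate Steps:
D(z, W) = 1/(562 - W)
1421506/D(-739, 1092) + 4708274/((-162)³) = 1421506/((-1/(-562 + 1092))) + 4708274/((-162)³) = 1421506/((-1/530)) + 4708274/(-4251528) = 1421506/((-1*1/530)) + 4708274*(-1/4251528) = 1421506/(-1/530) - 2354137/2125764 = 1421506*(-530) - 2354137/2125764 = -753398180 - 2354137/2125764 = -1601546731063657/2125764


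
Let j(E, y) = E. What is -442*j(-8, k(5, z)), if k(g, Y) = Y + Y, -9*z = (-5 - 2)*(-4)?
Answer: 3536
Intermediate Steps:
z = -28/9 (z = -(-5 - 2)*(-4)/9 = -(-7)*(-4)/9 = -⅑*28 = -28/9 ≈ -3.1111)
k(g, Y) = 2*Y
-442*j(-8, k(5, z)) = -442*(-8) = 3536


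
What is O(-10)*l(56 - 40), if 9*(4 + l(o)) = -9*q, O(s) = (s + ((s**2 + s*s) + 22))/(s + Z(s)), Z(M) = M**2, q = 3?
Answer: -742/45 ≈ -16.489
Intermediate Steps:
O(s) = (22 + s + 2*s**2)/(s + s**2) (O(s) = (s + ((s**2 + s*s) + 22))/(s + s**2) = (s + ((s**2 + s**2) + 22))/(s + s**2) = (s + (2*s**2 + 22))/(s + s**2) = (s + (22 + 2*s**2))/(s + s**2) = (22 + s + 2*s**2)/(s + s**2))
l(o) = -7 (l(o) = -4 + (-9*3)/9 = -4 + (1/9)*(-27) = -4 - 3 = -7)
O(-10)*l(56 - 40) = ((22 - 10 + 2*(-10)**2)/((-10)*(1 - 10)))*(-7) = -1/10*(22 - 10 + 2*100)/(-9)*(-7) = -1/10*(-1/9)*(22 - 10 + 200)*(-7) = -1/10*(-1/9)*212*(-7) = (106/45)*(-7) = -742/45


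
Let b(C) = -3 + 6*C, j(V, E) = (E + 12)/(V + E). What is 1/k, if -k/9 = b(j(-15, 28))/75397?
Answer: -980161/1809 ≈ -541.82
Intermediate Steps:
j(V, E) = (12 + E)/(E + V)
k = -1809/980161 (k = -9*(-3 + 6*((12 + 28)/(28 - 15)))/75397 = -9*(-3 + 6*(40/13))/75397 = -9*(-3 + 240/13)/75397 = -1809/(13*75397) = -9*201/980161 = -1809/980161 ≈ -0.0018456)
1/k = 1/(-1809/980161) = -980161/1809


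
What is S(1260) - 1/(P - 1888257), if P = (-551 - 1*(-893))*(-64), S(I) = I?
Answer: 2406782701/1910145 ≈ 1260.0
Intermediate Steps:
P = -21888 (P = (-551 + 893)*(-64) = 342*(-64) = -21888)
S(1260) - 1/(P - 1888257) = 1260 - 1/(-21888 - 1888257) = 1260 - 1/(-1910145) = 1260 - 1*(-1/1910145) = 1260 + 1/1910145 = 2406782701/1910145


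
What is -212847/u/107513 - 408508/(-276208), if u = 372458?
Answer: 2044783374785057/1382561800913804 ≈ 1.4790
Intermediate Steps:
-212847/u/107513 - 408508/(-276208) = -212847/372458/107513 - 408508/(-276208) = -212847*1/372458*(1/107513) - 408508*(-1/276208) = -212847/372458*1/107513 + 102127/69052 = -212847/40044076954 + 102127/69052 = 2044783374785057/1382561800913804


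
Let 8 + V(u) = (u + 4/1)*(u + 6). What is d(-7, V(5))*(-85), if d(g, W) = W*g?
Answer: 54145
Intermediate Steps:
V(u) = -8 + (4 + u)*(6 + u) (V(u) = -8 + (u + 4/1)*(u + 6) = -8 + (u + 4*1)*(6 + u) = -8 + (u + 4)*(6 + u) = -8 + (4 + u)*(6 + u))
d(-7, V(5))*(-85) = ((16 + 5² + 10*5)*(-7))*(-85) = ((16 + 25 + 50)*(-7))*(-85) = (91*(-7))*(-85) = -637*(-85) = 54145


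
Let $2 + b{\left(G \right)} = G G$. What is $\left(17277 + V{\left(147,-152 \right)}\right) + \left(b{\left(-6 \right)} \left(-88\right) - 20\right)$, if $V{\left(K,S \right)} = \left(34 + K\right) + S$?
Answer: $14294$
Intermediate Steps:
$V{\left(K,S \right)} = 34 + K + S$
$b{\left(G \right)} = -2 + G^{2}$ ($b{\left(G \right)} = -2 + G G = -2 + G^{2}$)
$\left(17277 + V{\left(147,-152 \right)}\right) + \left(b{\left(-6 \right)} \left(-88\right) - 20\right) = \left(17277 + \left(34 + 147 - 152\right)\right) + \left(\left(-2 + \left(-6\right)^{2}\right) \left(-88\right) - 20\right) = \left(17277 + 29\right) + \left(\left(-2 + 36\right) \left(-88\right) - 20\right) = 17306 + \left(34 \left(-88\right) - 20\right) = 17306 - 3012 = 14294$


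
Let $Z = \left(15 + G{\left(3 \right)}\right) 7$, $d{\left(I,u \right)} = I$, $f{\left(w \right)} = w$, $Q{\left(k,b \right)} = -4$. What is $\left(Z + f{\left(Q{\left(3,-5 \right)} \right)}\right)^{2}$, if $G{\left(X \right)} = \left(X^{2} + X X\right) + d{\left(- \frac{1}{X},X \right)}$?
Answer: $\frac{454276}{9} \approx 50475.0$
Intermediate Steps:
$G{\left(X \right)} = - \frac{1}{X} + 2 X^{2}$ ($G{\left(X \right)} = \left(X^{2} + X X\right) - \frac{1}{X} = \left(X^{2} + X^{2}\right) - \frac{1}{X} = 2 X^{2} - \frac{1}{X} = - \frac{1}{X} + 2 X^{2}$)
$Z = \frac{686}{3}$ ($Z = \left(15 + \frac{-1 + 2 \cdot 3^{3}}{3}\right) 7 = \left(15 + \frac{-1 + 2 \cdot 27}{3}\right) 7 = \left(15 + \frac{-1 + 54}{3}\right) 7 = \left(15 + \frac{1}{3} \cdot 53\right) 7 = \left(15 + \frac{53}{3}\right) 7 = \frac{98}{3} \cdot 7 = \frac{686}{3} \approx 228.67$)
$\left(Z + f{\left(Q{\left(3,-5 \right)} \right)}\right)^{2} = \left(\frac{686}{3} - 4\right)^{2} = \left(\frac{674}{3}\right)^{2} = \frac{454276}{9}$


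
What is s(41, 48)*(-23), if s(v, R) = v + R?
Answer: -2047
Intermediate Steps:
s(v, R) = R + v
s(41, 48)*(-23) = (48 + 41)*(-23) = 89*(-23) = -2047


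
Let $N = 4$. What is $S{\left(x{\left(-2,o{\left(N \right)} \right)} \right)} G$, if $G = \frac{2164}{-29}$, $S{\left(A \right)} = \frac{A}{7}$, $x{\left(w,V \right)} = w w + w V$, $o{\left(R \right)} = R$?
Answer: $\frac{8656}{203} \approx 42.64$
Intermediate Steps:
$x{\left(w,V \right)} = w^{2} + V w$
$S{\left(A \right)} = \frac{A}{7}$ ($S{\left(A \right)} = A \frac{1}{7} = \frac{A}{7}$)
$G = - \frac{2164}{29}$ ($G = 2164 \left(- \frac{1}{29}\right) = - \frac{2164}{29} \approx -74.621$)
$S{\left(x{\left(-2,o{\left(N \right)} \right)} \right)} G = \frac{\left(-2\right) \left(4 - 2\right)}{7} \left(- \frac{2164}{29}\right) = \frac{\left(-2\right) 2}{7} \left(- \frac{2164}{29}\right) = \frac{1}{7} \left(-4\right) \left(- \frac{2164}{29}\right) = \left(- \frac{4}{7}\right) \left(- \frac{2164}{29}\right) = \frac{8656}{203}$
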